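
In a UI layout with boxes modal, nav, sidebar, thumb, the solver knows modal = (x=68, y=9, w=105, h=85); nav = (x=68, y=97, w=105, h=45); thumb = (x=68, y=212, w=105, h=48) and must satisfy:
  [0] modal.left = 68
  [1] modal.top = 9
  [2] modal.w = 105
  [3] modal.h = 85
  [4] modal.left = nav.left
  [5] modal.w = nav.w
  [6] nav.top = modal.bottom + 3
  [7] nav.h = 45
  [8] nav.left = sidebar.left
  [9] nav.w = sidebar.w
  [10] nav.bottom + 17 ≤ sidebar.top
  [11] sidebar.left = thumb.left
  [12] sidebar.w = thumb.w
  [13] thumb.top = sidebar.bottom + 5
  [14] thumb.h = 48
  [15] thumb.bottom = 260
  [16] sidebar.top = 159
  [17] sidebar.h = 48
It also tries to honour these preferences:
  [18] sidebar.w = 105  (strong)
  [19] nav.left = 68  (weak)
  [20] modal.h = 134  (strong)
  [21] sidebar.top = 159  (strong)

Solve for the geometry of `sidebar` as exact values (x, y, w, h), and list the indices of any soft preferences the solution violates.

sidebar = (x=68, y=159, w=105, h=48)
violated soft preferences: 20

1. sidebar.x = 68  [nav.left = sidebar.left]
2. sidebar.w = 105  [nav.w = sidebar.w]
3. sidebar.y = 159  [sidebar.top = 159]
4. sidebar.h = 48  [sidebar.h = 48]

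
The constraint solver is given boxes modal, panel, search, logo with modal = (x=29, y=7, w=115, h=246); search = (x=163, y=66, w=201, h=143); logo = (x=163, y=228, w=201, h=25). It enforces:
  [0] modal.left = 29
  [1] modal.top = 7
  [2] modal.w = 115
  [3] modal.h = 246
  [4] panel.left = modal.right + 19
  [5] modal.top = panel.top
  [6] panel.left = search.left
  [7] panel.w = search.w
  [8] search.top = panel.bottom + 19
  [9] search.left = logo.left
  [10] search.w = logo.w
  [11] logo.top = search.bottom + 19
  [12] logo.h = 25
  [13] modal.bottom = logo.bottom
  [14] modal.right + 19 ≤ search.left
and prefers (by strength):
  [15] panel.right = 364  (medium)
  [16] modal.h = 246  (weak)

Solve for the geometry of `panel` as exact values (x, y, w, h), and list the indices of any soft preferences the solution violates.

panel = (x=163, y=7, w=201, h=40)
violated soft preferences: none

1. panel.x = 163  [panel.left = modal.right + 19]
2. panel.y = 7  [modal.top = panel.top]
3. panel.w = 201  [panel.w = search.w]
4. panel.h = 40  [search.top = panel.bottom + 19]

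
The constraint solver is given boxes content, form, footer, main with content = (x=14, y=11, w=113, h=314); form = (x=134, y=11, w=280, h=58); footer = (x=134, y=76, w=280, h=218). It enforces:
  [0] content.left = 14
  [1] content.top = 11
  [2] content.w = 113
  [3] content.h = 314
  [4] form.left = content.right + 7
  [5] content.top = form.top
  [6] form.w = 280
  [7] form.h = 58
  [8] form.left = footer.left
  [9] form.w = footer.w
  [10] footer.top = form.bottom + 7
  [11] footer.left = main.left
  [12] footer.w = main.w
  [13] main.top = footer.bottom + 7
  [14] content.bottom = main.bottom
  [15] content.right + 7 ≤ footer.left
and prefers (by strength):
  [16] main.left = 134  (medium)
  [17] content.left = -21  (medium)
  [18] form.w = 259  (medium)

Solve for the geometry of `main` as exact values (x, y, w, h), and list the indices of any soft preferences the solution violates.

main = (x=134, y=301, w=280, h=24)
violated soft preferences: 17, 18

1. main.x = 134  [footer.left = main.left]
2. main.w = 280  [footer.w = main.w]
3. main.y = 301  [main.top = footer.bottom + 7]
4. main.h = 24  [content.bottom = main.bottom]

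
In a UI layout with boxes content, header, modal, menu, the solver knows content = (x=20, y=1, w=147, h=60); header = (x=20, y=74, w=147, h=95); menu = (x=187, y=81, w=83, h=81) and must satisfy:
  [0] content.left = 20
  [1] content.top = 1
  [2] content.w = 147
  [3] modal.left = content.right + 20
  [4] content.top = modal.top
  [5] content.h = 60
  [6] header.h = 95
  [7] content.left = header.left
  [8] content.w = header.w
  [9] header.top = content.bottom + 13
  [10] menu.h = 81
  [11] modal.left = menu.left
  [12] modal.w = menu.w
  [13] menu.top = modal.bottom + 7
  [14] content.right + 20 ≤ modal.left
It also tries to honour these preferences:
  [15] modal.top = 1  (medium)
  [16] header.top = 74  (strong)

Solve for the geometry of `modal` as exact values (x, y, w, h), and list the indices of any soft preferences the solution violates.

modal = (x=187, y=1, w=83, h=73)
violated soft preferences: none

1. modal.x = 187  [modal.left = content.right + 20]
2. modal.y = 1  [content.top = modal.top]
3. modal.w = 83  [modal.w = menu.w]
4. modal.h = 73  [menu.top = modal.bottom + 7]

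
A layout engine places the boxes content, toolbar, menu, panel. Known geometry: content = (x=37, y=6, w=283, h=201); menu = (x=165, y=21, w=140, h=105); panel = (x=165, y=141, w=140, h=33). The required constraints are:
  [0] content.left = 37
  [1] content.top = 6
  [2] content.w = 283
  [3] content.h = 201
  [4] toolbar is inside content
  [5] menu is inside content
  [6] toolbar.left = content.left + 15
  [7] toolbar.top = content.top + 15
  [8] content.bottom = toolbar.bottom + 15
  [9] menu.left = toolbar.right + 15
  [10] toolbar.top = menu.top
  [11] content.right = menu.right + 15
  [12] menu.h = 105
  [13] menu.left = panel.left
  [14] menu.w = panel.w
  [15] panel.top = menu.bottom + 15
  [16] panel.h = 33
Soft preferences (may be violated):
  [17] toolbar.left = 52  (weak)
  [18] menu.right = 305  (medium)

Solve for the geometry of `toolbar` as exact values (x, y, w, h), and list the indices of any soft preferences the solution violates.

toolbar = (x=52, y=21, w=98, h=171)
violated soft preferences: none

1. toolbar.x = 52  [toolbar.left = content.left + 15]
2. toolbar.y = 21  [toolbar.top = content.top + 15]
3. toolbar.h = 171  [content.bottom = toolbar.bottom + 15]
4. toolbar.w = 98  [menu.left = toolbar.right + 15]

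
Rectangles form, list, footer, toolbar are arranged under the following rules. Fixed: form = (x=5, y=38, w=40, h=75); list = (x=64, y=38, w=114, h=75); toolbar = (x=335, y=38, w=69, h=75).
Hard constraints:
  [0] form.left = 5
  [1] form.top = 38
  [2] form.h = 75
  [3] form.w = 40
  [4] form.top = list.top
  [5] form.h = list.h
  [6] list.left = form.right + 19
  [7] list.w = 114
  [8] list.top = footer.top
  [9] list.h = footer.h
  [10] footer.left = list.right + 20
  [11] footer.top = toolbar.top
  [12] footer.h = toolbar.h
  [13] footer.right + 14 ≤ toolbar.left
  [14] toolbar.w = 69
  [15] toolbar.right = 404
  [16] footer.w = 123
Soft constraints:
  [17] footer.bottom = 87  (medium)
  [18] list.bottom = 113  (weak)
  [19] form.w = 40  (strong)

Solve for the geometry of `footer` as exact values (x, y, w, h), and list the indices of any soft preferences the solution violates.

footer = (x=198, y=38, w=123, h=75)
violated soft preferences: 17

1. footer.y = 38  [list.top = footer.top]
2. footer.h = 75  [list.h = footer.h]
3. footer.x = 198  [footer.left = list.right + 20]
4. footer.w = 123  [footer.w = 123]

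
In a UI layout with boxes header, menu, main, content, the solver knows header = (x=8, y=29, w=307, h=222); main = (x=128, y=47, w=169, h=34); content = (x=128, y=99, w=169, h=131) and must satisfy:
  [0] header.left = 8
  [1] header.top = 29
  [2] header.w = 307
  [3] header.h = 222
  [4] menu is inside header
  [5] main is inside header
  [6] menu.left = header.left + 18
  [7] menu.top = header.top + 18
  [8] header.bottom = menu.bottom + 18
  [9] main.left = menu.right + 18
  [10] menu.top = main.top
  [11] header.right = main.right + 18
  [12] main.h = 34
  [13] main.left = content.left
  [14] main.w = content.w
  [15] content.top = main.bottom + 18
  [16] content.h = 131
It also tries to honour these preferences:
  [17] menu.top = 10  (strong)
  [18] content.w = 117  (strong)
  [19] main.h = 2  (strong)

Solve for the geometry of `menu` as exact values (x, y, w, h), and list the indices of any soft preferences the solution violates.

1. menu.x = 26  [menu.left = header.left + 18]
2. menu.y = 47  [menu.top = header.top + 18]
3. menu.h = 186  [header.bottom = menu.bottom + 18]
4. menu.w = 84  [main.left = menu.right + 18]

menu = (x=26, y=47, w=84, h=186)
violated soft preferences: 17, 18, 19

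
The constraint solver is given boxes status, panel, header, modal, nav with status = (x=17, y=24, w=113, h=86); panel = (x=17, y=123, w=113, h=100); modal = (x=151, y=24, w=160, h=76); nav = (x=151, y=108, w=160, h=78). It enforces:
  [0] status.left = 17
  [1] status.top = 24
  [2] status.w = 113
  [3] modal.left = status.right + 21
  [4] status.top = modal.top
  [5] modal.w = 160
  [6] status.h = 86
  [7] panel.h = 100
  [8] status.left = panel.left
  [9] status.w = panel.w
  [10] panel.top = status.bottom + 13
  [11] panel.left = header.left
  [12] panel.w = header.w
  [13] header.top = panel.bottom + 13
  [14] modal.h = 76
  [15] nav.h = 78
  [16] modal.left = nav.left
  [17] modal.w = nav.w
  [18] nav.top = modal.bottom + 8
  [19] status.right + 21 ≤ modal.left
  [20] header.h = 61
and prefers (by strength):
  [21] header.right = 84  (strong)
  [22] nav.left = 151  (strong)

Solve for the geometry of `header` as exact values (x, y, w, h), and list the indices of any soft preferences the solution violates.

1. header.x = 17  [panel.left = header.left]
2. header.w = 113  [panel.w = header.w]
3. header.y = 236  [header.top = panel.bottom + 13]
4. header.h = 61  [header.h = 61]

header = (x=17, y=236, w=113, h=61)
violated soft preferences: 21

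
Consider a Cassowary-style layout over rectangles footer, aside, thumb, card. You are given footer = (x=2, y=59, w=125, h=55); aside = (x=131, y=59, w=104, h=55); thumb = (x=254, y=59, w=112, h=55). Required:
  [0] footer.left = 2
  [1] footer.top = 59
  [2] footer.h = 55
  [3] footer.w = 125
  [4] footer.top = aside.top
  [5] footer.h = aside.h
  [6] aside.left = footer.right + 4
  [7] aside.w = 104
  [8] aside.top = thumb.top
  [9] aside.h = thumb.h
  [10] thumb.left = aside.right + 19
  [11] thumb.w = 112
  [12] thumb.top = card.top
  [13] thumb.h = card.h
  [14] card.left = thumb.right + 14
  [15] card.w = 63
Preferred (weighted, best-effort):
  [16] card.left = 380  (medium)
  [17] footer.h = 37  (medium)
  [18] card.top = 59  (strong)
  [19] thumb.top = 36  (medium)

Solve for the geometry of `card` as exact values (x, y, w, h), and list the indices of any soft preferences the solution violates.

card = (x=380, y=59, w=63, h=55)
violated soft preferences: 17, 19

1. card.y = 59  [thumb.top = card.top]
2. card.h = 55  [thumb.h = card.h]
3. card.x = 380  [card.left = thumb.right + 14]
4. card.w = 63  [card.w = 63]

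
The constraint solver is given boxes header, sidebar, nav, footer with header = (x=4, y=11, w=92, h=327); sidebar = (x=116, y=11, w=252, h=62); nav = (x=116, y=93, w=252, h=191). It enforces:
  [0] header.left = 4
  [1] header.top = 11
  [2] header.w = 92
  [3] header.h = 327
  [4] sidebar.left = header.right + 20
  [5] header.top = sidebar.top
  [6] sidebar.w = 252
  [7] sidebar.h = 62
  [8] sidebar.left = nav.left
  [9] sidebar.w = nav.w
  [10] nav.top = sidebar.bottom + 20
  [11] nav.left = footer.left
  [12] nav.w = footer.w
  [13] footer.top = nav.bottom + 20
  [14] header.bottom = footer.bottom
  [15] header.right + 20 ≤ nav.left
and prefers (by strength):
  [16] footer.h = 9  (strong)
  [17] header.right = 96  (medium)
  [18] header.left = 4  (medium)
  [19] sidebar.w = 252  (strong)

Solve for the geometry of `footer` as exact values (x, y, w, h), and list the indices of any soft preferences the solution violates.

1. footer.x = 116  [nav.left = footer.left]
2. footer.w = 252  [nav.w = footer.w]
3. footer.y = 304  [footer.top = nav.bottom + 20]
4. footer.h = 34  [header.bottom = footer.bottom]

footer = (x=116, y=304, w=252, h=34)
violated soft preferences: 16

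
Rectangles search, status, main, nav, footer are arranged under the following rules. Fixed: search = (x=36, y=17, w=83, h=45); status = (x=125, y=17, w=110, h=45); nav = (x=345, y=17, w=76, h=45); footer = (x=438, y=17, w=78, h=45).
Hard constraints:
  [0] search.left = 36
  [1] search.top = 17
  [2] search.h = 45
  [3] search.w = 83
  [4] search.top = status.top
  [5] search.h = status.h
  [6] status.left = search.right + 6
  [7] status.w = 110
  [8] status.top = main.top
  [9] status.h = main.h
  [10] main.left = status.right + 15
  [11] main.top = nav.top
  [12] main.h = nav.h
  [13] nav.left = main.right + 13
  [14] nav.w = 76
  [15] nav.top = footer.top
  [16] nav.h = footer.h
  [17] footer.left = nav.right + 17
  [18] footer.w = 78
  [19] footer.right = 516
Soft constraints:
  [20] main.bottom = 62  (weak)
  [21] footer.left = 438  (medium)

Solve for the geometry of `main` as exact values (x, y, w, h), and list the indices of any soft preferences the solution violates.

1. main.y = 17  [status.top = main.top]
2. main.h = 45  [status.h = main.h]
3. main.x = 250  [main.left = status.right + 15]
4. main.w = 82  [nav.left = main.right + 13]

main = (x=250, y=17, w=82, h=45)
violated soft preferences: none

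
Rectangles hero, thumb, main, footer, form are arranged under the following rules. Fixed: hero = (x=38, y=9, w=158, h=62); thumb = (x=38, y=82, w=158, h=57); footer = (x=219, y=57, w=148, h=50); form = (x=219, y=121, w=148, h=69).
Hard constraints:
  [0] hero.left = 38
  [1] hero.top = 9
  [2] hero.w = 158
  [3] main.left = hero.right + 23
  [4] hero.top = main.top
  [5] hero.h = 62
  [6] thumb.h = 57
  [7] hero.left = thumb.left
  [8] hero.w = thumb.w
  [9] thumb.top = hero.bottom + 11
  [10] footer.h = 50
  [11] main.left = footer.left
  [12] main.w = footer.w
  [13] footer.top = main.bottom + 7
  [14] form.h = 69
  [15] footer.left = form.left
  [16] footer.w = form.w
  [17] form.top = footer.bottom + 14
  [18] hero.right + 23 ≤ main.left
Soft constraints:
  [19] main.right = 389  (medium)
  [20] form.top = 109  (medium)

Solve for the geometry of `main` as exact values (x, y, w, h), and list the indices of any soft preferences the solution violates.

1. main.x = 219  [main.left = hero.right + 23]
2. main.y = 9  [hero.top = main.top]
3. main.w = 148  [main.w = footer.w]
4. main.h = 41  [footer.top = main.bottom + 7]

main = (x=219, y=9, w=148, h=41)
violated soft preferences: 19, 20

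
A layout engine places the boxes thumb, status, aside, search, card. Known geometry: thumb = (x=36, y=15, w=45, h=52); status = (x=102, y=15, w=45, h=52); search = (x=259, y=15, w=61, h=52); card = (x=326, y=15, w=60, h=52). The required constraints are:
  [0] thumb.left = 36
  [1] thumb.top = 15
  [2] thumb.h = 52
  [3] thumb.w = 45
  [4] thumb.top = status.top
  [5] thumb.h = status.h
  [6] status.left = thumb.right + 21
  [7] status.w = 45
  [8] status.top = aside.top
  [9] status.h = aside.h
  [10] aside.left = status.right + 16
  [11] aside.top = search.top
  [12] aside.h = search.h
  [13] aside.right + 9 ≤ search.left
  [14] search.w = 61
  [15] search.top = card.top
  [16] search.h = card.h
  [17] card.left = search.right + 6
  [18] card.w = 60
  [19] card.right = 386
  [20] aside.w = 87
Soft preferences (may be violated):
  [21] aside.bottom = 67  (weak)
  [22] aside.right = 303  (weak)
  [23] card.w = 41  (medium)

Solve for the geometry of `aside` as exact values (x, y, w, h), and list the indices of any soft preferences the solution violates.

1. aside.y = 15  [status.top = aside.top]
2. aside.h = 52  [status.h = aside.h]
3. aside.x = 163  [aside.left = status.right + 16]
4. aside.w = 87  [aside.w = 87]

aside = (x=163, y=15, w=87, h=52)
violated soft preferences: 22, 23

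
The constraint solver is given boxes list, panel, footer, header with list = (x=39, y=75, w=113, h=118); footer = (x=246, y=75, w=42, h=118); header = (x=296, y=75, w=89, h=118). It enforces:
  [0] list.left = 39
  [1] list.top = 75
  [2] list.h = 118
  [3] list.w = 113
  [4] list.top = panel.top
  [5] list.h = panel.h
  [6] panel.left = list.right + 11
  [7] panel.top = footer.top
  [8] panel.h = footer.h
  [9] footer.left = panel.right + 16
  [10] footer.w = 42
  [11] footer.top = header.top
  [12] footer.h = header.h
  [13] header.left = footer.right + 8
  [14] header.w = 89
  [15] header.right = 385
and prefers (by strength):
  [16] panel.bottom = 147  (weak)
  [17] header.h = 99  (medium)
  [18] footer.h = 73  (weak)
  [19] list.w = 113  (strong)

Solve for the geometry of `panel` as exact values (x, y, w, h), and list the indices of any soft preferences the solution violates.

panel = (x=163, y=75, w=67, h=118)
violated soft preferences: 16, 17, 18

1. panel.y = 75  [list.top = panel.top]
2. panel.h = 118  [list.h = panel.h]
3. panel.x = 163  [panel.left = list.right + 11]
4. panel.w = 67  [footer.left = panel.right + 16]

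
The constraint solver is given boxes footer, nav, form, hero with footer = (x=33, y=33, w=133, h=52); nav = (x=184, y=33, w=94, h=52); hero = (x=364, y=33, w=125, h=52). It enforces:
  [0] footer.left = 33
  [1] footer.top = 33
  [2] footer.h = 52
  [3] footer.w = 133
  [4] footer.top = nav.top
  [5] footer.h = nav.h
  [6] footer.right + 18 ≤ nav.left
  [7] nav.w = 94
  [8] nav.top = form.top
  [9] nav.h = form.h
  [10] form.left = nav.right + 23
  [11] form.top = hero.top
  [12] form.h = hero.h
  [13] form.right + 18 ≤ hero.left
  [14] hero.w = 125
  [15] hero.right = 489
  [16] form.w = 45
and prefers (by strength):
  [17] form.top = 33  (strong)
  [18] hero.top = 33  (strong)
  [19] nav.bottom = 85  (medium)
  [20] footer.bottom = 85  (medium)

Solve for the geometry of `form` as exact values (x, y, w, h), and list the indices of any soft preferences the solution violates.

1. form.y = 33  [nav.top = form.top]
2. form.h = 52  [nav.h = form.h]
3. form.x = 301  [form.left = nav.right + 23]
4. form.w = 45  [form.w = 45]

form = (x=301, y=33, w=45, h=52)
violated soft preferences: none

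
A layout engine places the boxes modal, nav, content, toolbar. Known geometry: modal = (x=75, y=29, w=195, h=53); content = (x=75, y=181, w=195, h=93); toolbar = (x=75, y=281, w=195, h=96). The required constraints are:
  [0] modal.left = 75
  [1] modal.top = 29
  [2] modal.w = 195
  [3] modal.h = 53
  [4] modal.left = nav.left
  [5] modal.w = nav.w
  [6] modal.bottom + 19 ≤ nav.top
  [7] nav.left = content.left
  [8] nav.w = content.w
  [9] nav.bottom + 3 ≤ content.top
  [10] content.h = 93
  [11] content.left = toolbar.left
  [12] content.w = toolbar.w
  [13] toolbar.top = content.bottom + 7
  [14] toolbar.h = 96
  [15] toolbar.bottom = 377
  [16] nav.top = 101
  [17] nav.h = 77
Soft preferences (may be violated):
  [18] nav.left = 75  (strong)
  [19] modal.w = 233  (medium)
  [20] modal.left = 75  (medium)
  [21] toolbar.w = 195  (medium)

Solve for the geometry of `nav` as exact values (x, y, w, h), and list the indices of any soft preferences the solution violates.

1. nav.x = 75  [modal.left = nav.left]
2. nav.w = 195  [modal.w = nav.w]
3. nav.y = 101  [nav.top = 101]
4. nav.h = 77  [nav.h = 77]

nav = (x=75, y=101, w=195, h=77)
violated soft preferences: 19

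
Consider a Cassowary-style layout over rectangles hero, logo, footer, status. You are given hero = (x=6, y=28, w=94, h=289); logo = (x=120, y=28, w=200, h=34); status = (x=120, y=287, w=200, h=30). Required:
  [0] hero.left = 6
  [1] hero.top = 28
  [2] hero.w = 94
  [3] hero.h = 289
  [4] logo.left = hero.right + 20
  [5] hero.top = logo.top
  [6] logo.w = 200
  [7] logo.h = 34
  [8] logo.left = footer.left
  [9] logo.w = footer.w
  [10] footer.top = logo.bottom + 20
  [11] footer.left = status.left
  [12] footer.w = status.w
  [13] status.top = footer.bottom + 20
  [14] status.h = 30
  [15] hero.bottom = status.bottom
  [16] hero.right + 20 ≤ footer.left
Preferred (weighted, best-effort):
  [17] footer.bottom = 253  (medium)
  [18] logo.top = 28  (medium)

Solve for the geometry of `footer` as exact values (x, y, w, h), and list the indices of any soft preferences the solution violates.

footer = (x=120, y=82, w=200, h=185)
violated soft preferences: 17

1. footer.x = 120  [logo.left = footer.left]
2. footer.w = 200  [logo.w = footer.w]
3. footer.y = 82  [footer.top = logo.bottom + 20]
4. footer.h = 185  [status.top = footer.bottom + 20]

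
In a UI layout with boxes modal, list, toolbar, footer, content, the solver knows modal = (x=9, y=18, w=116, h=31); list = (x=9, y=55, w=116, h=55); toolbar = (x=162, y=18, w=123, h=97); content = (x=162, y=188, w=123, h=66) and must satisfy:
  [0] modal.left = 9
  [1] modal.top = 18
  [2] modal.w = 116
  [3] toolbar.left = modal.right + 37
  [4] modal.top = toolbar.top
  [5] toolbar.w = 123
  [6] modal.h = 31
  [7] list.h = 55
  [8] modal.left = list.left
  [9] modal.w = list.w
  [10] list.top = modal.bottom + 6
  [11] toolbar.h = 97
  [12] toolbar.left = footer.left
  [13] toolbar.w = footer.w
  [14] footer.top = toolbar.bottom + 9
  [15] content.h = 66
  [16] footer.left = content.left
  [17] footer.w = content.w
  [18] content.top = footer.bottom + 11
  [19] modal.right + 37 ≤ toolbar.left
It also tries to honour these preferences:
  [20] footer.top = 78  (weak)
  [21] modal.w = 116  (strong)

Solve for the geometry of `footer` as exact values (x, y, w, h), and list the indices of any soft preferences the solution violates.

1. footer.x = 162  [toolbar.left = footer.left]
2. footer.w = 123  [toolbar.w = footer.w]
3. footer.y = 124  [footer.top = toolbar.bottom + 9]
4. footer.h = 53  [content.top = footer.bottom + 11]

footer = (x=162, y=124, w=123, h=53)
violated soft preferences: 20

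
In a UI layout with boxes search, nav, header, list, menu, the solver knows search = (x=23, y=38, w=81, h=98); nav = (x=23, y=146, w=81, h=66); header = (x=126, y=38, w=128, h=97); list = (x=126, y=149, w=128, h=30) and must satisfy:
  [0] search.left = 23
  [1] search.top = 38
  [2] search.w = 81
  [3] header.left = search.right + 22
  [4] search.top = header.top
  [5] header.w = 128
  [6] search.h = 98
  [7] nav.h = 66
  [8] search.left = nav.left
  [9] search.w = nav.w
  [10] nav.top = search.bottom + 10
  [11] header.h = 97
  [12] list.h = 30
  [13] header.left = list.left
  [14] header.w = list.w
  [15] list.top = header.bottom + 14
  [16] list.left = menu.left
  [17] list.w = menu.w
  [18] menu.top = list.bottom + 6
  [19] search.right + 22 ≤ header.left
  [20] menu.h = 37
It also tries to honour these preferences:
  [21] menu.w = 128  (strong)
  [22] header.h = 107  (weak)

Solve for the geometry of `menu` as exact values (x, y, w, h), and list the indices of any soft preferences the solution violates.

menu = (x=126, y=185, w=128, h=37)
violated soft preferences: 22

1. menu.x = 126  [list.left = menu.left]
2. menu.w = 128  [list.w = menu.w]
3. menu.y = 185  [menu.top = list.bottom + 6]
4. menu.h = 37  [menu.h = 37]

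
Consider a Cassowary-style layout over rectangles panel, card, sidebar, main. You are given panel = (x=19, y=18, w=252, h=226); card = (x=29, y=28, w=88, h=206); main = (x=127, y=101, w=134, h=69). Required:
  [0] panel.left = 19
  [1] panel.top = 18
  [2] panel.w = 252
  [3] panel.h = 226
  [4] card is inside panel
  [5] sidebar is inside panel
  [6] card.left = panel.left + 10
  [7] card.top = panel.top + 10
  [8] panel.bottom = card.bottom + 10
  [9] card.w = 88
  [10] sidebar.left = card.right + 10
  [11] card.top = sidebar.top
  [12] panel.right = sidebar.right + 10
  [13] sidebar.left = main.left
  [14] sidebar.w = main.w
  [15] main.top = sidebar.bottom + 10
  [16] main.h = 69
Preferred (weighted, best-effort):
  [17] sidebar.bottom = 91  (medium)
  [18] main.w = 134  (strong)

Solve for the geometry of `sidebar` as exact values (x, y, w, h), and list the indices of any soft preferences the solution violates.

1. sidebar.x = 127  [sidebar.left = card.right + 10]
2. sidebar.y = 28  [card.top = sidebar.top]
3. sidebar.w = 134  [panel.right = sidebar.right + 10]
4. sidebar.h = 63  [main.top = sidebar.bottom + 10]

sidebar = (x=127, y=28, w=134, h=63)
violated soft preferences: none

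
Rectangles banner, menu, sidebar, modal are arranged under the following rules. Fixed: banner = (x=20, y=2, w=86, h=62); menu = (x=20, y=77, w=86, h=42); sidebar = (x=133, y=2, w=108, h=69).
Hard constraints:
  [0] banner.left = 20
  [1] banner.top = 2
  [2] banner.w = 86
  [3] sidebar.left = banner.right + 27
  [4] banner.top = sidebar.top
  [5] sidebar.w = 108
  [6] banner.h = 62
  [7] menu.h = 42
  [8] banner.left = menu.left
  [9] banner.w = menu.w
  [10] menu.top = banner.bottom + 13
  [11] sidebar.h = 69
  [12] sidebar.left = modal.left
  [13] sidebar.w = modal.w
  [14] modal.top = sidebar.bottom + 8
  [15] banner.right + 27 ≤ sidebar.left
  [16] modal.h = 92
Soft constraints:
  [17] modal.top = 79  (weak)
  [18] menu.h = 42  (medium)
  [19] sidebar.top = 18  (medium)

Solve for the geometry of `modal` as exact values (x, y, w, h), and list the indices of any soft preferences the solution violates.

1. modal.x = 133  [sidebar.left = modal.left]
2. modal.w = 108  [sidebar.w = modal.w]
3. modal.y = 79  [modal.top = sidebar.bottom + 8]
4. modal.h = 92  [modal.h = 92]

modal = (x=133, y=79, w=108, h=92)
violated soft preferences: 19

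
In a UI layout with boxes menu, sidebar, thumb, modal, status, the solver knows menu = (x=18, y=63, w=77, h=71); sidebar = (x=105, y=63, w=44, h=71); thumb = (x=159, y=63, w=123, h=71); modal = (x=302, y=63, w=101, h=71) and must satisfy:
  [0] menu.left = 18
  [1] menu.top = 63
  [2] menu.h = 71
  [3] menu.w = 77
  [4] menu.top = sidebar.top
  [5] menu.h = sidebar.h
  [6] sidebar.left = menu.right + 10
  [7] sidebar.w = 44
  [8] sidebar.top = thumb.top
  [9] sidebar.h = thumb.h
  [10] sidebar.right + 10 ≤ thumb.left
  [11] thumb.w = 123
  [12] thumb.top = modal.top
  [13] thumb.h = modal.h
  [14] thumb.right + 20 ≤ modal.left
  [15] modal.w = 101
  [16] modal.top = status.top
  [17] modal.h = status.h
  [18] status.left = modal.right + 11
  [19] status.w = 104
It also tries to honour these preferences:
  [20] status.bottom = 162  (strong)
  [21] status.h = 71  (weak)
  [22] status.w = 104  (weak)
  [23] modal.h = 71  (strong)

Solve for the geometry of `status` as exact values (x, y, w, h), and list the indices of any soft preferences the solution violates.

status = (x=414, y=63, w=104, h=71)
violated soft preferences: 20

1. status.y = 63  [modal.top = status.top]
2. status.h = 71  [modal.h = status.h]
3. status.x = 414  [status.left = modal.right + 11]
4. status.w = 104  [status.w = 104]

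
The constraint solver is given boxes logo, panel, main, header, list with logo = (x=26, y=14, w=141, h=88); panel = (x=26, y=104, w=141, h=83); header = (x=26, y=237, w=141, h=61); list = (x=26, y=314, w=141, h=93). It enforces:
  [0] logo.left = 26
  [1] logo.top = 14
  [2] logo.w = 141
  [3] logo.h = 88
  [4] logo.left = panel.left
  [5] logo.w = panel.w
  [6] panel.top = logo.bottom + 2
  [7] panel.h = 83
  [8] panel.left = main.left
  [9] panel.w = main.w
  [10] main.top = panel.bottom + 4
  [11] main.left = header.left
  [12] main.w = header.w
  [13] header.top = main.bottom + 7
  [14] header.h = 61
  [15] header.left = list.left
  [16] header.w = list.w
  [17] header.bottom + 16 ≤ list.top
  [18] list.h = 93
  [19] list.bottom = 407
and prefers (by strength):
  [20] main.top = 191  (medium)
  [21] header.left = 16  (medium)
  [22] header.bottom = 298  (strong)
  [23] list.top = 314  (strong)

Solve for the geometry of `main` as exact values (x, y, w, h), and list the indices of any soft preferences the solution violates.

1. main.x = 26  [panel.left = main.left]
2. main.w = 141  [panel.w = main.w]
3. main.y = 191  [main.top = panel.bottom + 4]
4. main.h = 39  [header.top = main.bottom + 7]

main = (x=26, y=191, w=141, h=39)
violated soft preferences: 21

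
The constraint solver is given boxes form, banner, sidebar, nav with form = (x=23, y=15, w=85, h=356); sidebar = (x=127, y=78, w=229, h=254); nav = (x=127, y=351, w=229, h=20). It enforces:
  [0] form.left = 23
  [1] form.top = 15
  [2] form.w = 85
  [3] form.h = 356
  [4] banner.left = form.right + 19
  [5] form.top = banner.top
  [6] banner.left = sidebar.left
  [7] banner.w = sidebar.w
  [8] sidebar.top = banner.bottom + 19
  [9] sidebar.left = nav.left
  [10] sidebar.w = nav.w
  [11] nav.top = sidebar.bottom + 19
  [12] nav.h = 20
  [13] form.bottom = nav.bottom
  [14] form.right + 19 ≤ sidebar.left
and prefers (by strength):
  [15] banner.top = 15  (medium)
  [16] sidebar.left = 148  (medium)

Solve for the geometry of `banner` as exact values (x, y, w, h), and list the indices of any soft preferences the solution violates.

1. banner.x = 127  [banner.left = form.right + 19]
2. banner.y = 15  [form.top = banner.top]
3. banner.w = 229  [banner.w = sidebar.w]
4. banner.h = 44  [sidebar.top = banner.bottom + 19]

banner = (x=127, y=15, w=229, h=44)
violated soft preferences: 16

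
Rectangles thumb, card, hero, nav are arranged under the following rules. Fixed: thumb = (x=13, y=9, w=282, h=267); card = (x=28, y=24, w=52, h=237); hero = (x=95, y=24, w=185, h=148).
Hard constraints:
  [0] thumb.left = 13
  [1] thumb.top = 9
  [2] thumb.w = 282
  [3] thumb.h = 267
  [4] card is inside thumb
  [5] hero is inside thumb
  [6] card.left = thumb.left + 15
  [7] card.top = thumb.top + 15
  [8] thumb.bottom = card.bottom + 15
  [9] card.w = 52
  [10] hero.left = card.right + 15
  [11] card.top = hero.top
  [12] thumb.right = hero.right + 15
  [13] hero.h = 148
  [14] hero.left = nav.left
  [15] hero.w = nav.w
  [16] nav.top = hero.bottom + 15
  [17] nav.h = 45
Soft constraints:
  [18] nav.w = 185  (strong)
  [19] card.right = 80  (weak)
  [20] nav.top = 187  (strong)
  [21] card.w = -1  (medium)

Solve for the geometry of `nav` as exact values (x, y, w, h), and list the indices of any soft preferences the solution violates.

1. nav.x = 95  [hero.left = nav.left]
2. nav.w = 185  [hero.w = nav.w]
3. nav.y = 187  [nav.top = hero.bottom + 15]
4. nav.h = 45  [nav.h = 45]

nav = (x=95, y=187, w=185, h=45)
violated soft preferences: 21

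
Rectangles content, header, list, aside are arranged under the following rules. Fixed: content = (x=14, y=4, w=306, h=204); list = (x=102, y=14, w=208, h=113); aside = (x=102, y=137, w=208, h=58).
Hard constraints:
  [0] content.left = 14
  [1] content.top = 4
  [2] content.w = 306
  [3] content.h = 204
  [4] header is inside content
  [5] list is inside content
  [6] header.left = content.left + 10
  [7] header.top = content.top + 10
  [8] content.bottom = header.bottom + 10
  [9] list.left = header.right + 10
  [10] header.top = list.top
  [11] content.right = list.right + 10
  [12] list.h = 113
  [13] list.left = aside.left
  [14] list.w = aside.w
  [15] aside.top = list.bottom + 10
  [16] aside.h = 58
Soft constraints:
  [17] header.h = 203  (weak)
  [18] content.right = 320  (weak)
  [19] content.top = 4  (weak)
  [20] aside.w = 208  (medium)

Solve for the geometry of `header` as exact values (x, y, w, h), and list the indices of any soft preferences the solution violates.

header = (x=24, y=14, w=68, h=184)
violated soft preferences: 17

1. header.x = 24  [header.left = content.left + 10]
2. header.y = 14  [header.top = content.top + 10]
3. header.h = 184  [content.bottom = header.bottom + 10]
4. header.w = 68  [list.left = header.right + 10]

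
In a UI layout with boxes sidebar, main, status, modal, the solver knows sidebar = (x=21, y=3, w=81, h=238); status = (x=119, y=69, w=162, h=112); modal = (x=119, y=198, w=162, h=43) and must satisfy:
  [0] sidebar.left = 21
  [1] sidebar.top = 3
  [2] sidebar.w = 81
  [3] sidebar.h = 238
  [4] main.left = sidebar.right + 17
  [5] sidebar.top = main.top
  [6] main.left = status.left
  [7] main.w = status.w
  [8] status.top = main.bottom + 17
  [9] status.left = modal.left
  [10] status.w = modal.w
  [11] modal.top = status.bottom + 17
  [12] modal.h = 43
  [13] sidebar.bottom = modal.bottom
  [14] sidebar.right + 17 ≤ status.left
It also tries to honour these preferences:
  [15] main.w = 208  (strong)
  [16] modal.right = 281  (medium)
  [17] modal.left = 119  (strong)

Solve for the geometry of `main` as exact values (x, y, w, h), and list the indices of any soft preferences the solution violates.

1. main.x = 119  [main.left = sidebar.right + 17]
2. main.y = 3  [sidebar.top = main.top]
3. main.w = 162  [main.w = status.w]
4. main.h = 49  [status.top = main.bottom + 17]

main = (x=119, y=3, w=162, h=49)
violated soft preferences: 15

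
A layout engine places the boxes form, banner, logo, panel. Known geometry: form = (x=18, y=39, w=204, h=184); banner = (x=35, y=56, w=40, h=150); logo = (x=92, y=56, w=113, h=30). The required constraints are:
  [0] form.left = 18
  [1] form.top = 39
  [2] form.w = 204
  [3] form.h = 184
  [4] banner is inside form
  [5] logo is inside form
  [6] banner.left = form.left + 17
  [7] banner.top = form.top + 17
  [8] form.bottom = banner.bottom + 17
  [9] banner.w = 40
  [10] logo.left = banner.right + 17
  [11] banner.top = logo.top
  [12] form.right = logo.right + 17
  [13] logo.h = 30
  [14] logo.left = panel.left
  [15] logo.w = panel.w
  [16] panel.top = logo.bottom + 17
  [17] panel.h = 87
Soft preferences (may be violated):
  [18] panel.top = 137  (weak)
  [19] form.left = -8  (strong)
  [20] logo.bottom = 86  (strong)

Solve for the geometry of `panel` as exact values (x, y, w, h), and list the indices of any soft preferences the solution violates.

1. panel.x = 92  [logo.left = panel.left]
2. panel.w = 113  [logo.w = panel.w]
3. panel.y = 103  [panel.top = logo.bottom + 17]
4. panel.h = 87  [panel.h = 87]

panel = (x=92, y=103, w=113, h=87)
violated soft preferences: 18, 19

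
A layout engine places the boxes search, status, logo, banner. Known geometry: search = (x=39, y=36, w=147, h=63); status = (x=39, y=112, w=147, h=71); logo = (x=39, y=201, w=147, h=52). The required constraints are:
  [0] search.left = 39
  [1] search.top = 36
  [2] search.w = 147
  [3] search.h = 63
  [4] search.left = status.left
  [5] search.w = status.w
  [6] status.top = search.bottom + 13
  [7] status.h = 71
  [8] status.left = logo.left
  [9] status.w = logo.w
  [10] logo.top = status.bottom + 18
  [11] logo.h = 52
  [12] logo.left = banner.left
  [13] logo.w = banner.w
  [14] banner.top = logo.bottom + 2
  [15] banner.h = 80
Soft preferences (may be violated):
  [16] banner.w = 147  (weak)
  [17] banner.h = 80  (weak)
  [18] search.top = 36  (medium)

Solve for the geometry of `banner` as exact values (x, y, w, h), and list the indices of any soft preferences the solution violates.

banner = (x=39, y=255, w=147, h=80)
violated soft preferences: none

1. banner.x = 39  [logo.left = banner.left]
2. banner.w = 147  [logo.w = banner.w]
3. banner.y = 255  [banner.top = logo.bottom + 2]
4. banner.h = 80  [banner.h = 80]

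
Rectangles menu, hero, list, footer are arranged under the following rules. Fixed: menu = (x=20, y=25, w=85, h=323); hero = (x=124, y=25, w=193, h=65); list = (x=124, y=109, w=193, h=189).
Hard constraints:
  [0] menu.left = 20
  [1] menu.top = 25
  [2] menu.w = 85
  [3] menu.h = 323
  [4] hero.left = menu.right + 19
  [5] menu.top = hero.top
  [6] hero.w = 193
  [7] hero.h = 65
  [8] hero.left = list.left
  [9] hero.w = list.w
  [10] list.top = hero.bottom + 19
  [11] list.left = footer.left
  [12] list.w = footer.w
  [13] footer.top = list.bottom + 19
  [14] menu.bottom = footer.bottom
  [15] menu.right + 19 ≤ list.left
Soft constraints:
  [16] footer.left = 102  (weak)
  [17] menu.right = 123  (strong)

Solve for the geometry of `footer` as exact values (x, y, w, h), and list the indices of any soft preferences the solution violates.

1. footer.x = 124  [list.left = footer.left]
2. footer.w = 193  [list.w = footer.w]
3. footer.y = 317  [footer.top = list.bottom + 19]
4. footer.h = 31  [menu.bottom = footer.bottom]

footer = (x=124, y=317, w=193, h=31)
violated soft preferences: 16, 17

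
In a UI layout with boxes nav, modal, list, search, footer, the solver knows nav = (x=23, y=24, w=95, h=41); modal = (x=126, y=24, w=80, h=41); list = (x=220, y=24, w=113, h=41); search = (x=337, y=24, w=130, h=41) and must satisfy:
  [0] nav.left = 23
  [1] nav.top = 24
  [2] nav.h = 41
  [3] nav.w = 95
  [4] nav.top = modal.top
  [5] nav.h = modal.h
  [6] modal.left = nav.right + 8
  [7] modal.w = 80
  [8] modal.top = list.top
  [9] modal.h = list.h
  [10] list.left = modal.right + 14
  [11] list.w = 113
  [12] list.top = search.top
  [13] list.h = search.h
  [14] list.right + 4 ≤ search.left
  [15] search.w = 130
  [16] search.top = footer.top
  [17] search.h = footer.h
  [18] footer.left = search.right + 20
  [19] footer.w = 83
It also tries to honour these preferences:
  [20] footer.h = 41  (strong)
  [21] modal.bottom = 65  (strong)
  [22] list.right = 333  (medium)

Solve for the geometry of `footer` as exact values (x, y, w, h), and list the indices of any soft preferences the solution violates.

1. footer.y = 24  [search.top = footer.top]
2. footer.h = 41  [search.h = footer.h]
3. footer.x = 487  [footer.left = search.right + 20]
4. footer.w = 83  [footer.w = 83]

footer = (x=487, y=24, w=83, h=41)
violated soft preferences: none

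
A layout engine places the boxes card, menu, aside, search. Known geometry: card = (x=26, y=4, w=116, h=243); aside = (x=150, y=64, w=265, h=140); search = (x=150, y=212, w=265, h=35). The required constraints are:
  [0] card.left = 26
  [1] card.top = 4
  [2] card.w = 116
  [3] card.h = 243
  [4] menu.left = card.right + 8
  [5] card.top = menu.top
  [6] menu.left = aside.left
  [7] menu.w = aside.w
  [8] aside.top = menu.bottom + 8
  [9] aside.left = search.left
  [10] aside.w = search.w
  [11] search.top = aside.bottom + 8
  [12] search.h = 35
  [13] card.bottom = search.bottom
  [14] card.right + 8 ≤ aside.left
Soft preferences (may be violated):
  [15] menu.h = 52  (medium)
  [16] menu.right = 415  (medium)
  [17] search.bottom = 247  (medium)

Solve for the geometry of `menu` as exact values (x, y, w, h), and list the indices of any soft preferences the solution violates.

1. menu.x = 150  [menu.left = card.right + 8]
2. menu.y = 4  [card.top = menu.top]
3. menu.w = 265  [menu.w = aside.w]
4. menu.h = 52  [aside.top = menu.bottom + 8]

menu = (x=150, y=4, w=265, h=52)
violated soft preferences: none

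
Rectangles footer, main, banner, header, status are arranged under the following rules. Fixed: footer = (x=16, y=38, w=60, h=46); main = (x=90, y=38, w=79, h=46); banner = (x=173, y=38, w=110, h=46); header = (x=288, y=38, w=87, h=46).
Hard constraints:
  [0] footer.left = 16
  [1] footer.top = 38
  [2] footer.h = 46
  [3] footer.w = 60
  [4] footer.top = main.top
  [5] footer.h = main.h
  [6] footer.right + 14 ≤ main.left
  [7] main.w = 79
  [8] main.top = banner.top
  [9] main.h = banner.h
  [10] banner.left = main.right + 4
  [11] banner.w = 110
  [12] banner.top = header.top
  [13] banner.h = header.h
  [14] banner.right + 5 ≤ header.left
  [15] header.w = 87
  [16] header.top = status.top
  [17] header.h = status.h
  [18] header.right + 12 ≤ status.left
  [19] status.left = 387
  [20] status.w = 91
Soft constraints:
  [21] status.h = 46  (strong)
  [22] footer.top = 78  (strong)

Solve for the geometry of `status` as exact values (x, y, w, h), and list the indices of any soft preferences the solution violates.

status = (x=387, y=38, w=91, h=46)
violated soft preferences: 22

1. status.y = 38  [header.top = status.top]
2. status.h = 46  [header.h = status.h]
3. status.x = 387  [status.left = 387]
4. status.w = 91  [status.w = 91]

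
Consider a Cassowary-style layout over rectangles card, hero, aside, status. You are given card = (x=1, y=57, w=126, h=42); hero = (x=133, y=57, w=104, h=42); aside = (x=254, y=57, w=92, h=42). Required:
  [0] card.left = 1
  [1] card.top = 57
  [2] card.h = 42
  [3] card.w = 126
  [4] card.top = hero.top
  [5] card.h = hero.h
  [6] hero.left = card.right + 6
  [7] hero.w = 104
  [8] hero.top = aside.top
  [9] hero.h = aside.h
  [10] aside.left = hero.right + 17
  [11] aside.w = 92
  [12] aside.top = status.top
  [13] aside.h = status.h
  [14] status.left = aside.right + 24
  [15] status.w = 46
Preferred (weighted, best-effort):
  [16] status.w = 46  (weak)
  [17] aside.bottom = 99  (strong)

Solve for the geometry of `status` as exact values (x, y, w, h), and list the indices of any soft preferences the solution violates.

1. status.y = 57  [aside.top = status.top]
2. status.h = 42  [aside.h = status.h]
3. status.x = 370  [status.left = aside.right + 24]
4. status.w = 46  [status.w = 46]

status = (x=370, y=57, w=46, h=42)
violated soft preferences: none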